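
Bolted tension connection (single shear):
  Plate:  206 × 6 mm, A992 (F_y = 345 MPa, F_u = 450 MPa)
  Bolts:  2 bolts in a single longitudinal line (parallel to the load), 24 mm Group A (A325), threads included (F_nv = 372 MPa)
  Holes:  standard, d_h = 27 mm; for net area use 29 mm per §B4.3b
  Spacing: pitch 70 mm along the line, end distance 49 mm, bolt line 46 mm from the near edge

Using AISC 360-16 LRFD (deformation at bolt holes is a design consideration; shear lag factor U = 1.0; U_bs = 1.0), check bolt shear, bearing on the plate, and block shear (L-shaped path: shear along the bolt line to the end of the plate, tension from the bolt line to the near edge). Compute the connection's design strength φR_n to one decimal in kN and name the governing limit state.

Bolt shear: A_b = π(24)²/4 = 452.39 mm². φR_n = 0.75 × 372 × 452.39 × 2 × 1 = 252.4 kN.
Bearing (6 mm plate, F_u = 450 MPa): end bolts L_c = 49 − 27/2 = 35.5, R_n = min(1.2×35.5×6×450, 2.4×24×6×450) = 115.02 kN/bolt; interior L_c = 70 − 27 = 43, R_n = 139.32 kN/bolt. φR_n = 0.75 × (1×115.02 + 1×139.32) = 190.8 kN.
Block shear: shear path 1×[49+1×70] = 1×119 mm, A_gv = 714, A_nv = 1×(119 − 1.5×29)×6 = 453 mm²; tension to near edge: (46 − 0.5×29)×6 = 189 mm². R_n = min(0.6×450×453, 0.6×345×714) + 1.0×450×189 = min(122.31, 147.8) + 85.05 = 207.36 kN. φR_n = 0.75 × 207.36 = 155.5 kN.
Governing: min(252.4, 190.8, 155.5) = 155.5 kN → block shear.

155.5 kN (block shear governs)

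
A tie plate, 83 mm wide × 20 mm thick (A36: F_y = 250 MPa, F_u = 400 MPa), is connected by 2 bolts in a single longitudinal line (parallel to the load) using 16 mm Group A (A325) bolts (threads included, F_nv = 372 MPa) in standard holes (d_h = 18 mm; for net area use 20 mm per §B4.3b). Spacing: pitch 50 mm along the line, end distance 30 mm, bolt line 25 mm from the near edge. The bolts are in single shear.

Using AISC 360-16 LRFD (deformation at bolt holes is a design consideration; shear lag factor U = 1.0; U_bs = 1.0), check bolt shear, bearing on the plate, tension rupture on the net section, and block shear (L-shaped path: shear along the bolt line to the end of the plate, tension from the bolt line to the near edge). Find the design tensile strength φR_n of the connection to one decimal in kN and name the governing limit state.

112.2 kN (bolt shear governs)

Bolt shear: A_b = π(16)²/4 = 201.06 mm². φR_n = 0.75 × 372 × 201.06 × 2 × 1 = 112.2 kN.
Bearing (20 mm plate, F_u = 400 MPa): end bolts L_c = 30 − 18/2 = 21, R_n = min(1.2×21×20×400, 2.4×16×20×400) = 201.6 kN/bolt; interior L_c = 50 − 18 = 32, R_n = 307.2 kN/bolt. φR_n = 0.75 × (1×201.6 + 1×307.2) = 381.6 kN.
Tension rupture (net): A_n = (83 − 1×20)×20 = 1260 mm² (U = 1.0, A_e = A_n). φR_n = 0.75 × 400 × 1260 = 378.0 kN.
Block shear: shear path 1×[30+1×50] = 1×80 mm, A_gv = 1600, A_nv = 1×(80 − 1.5×20)×20 = 1000 mm²; tension to near edge: (25 − 0.5×20)×20 = 300 mm². R_n = min(0.6×400×1000, 0.6×250×1600) + 1.0×400×300 = min(240, 240) + 120 = 360 kN. φR_n = 0.75 × 360 = 270.0 kN.
Governing: min(112.2, 381.6, 378.0, 270.0) = 112.2 kN → bolt shear.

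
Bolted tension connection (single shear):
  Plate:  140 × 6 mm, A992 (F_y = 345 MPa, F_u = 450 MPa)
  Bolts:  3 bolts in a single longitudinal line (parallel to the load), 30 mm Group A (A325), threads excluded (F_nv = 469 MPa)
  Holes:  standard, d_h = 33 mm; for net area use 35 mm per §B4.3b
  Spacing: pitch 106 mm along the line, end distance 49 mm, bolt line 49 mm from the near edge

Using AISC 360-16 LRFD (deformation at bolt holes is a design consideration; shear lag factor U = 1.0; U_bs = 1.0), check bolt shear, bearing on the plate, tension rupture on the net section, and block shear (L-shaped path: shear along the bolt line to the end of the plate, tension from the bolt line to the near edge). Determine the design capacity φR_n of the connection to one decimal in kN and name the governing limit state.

Bolt shear: A_b = π(30)²/4 = 706.86 mm². φR_n = 0.75 × 469 × 706.86 × 3 × 1 = 745.9 kN.
Bearing (6 mm plate, F_u = 450 MPa): end bolts L_c = 49 − 33/2 = 32.5, R_n = min(1.2×32.5×6×450, 2.4×30×6×450) = 105.3 kN/bolt; interior L_c = 106 − 33 = 73, R_n = 194.4 kN/bolt. φR_n = 0.75 × (1×105.3 + 2×194.4) = 370.6 kN.
Tension rupture (net): A_n = (140 − 1×35)×6 = 630 mm² (U = 1.0, A_e = A_n). φR_n = 0.75 × 450 × 630 = 212.6 kN.
Block shear: shear path 1×[49+2×106] = 1×261 mm, A_gv = 1566, A_nv = 1×(261 − 2.5×35)×6 = 1041 mm²; tension to near edge: (49 − 0.5×35)×6 = 189 mm². R_n = min(0.6×450×1041, 0.6×345×1566) + 1.0×450×189 = min(281.07, 324.16) + 85.05 = 366.12 kN. φR_n = 0.75 × 366.12 = 274.6 kN.
Governing: min(745.9, 370.6, 212.6, 274.6) = 212.6 kN → net-section rupture.

212.6 kN (net-section rupture governs)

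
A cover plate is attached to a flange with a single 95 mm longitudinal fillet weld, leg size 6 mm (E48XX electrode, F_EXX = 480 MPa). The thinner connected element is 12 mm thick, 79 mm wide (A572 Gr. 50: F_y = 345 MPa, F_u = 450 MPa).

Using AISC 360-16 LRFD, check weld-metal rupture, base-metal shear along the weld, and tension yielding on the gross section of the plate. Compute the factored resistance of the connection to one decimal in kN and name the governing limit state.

87.0 kN (weld metal governs)

Weld metal: throat = 0.707×6 = 4.242 mm, L = 95 mm. φR_n = 0.75 × 0.6 × 480 × 4.242 × 95 = 87.0 kN.
Base metal shear (12 mm plate): yield φR_n = 1.0×0.6×345×12×95 = 236.0 kN; rupture φR_n = 0.75×0.6×450×12×95 = 230.9 kN; take 230.9 kN (rupture).
Tension yield (gross): A_g = 79×12 = 948 mm². φR_n = 0.90 × 345 × 948 = 294.4 kN.
Governing: min(87.0, 230.9, 294.4) = 87.0 kN → weld metal.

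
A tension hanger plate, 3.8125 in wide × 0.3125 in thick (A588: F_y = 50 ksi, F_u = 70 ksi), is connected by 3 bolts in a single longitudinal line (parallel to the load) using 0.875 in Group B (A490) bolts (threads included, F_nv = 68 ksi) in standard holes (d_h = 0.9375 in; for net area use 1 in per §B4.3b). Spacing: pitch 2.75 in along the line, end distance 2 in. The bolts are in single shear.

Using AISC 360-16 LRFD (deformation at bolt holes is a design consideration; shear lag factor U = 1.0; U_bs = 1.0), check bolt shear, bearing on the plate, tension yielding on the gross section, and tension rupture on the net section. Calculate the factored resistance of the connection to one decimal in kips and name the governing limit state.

Bolt shear: A_b = π(0.875)²/4 = 0.60132 in². φR_n = 0.75 × 68 × 0.60132 × 3 × 1 = 92.0 kips.
Bearing (0.3125 in plate, F_u = 70 ksi): end bolts L_c = 2 − 0.9375/2 = 1.53125, R_n = min(1.2×1.53125×0.3125×70, 2.4×0.875×0.3125×70) = 40.195 kips/bolt; interior L_c = 2.75 − 0.9375 = 1.8125, R_n = 45.938 kips/bolt. φR_n = 0.75 × (1×40.195 + 2×45.938) = 99.1 kips.
Tension yield (gross): A_g = 3.8125×0.3125 = 1.1914 in². φR_n = 0.90 × 50 × 1.1914 = 53.6 kips.
Tension rupture (net): A_n = (3.8125 − 1×1)×0.3125 = 0.87891 in² (U = 1.0, A_e = A_n). φR_n = 0.75 × 70 × 0.87891 = 46.1 kips.
Governing: min(92.0, 99.1, 53.6, 46.1) = 46.1 kips → net-section rupture.

46.1 kips (net-section rupture governs)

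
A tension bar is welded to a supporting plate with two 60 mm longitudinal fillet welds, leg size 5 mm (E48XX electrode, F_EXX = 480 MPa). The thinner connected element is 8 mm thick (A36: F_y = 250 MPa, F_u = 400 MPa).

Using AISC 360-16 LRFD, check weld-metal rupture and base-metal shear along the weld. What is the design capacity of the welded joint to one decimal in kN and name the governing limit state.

Weld metal: throat = 0.707×5 = 3.535 mm, L = 2×60 = 120 mm. φR_n = 0.75 × 0.6 × 480 × 3.535 × 120 = 91.6 kN.
Base metal shear (8 mm plate): yield φR_n = 1.0×0.6×250×8×120 = 144.0 kN; rupture φR_n = 0.75×0.6×400×8×120 = 172.8 kN; take 144.0 kN (yield).
Governing: min(91.6, 144.0) = 91.6 kN → weld metal.

91.6 kN (weld metal governs)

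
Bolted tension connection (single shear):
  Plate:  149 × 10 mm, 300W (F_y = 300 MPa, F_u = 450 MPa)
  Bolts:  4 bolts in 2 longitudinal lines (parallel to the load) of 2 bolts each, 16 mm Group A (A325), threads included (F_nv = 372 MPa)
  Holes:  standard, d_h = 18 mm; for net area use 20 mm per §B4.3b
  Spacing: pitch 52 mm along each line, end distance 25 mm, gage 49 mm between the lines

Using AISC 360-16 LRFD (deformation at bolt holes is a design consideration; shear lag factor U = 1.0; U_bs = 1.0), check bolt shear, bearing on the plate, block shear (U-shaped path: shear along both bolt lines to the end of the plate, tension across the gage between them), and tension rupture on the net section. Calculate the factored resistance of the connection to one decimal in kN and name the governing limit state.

224.4 kN (bolt shear governs)

Bolt shear: A_b = π(16)²/4 = 201.06 mm². φR_n = 0.75 × 372 × 201.06 × 4 × 1 = 224.4 kN.
Bearing (10 mm plate, F_u = 450 MPa): end bolts L_c = 25 − 18/2 = 16, R_n = min(1.2×16×10×450, 2.4×16×10×450) = 86.4 kN/bolt; interior L_c = 52 − 18 = 34, R_n = 172.8 kN/bolt. φR_n = 0.75 × (2×86.4 + 2×172.8) = 388.8 kN.
Block shear: shear path 2×[25+1×52] = 2×77 mm, A_gv = 1540, A_nv = 2×(77 − 1.5×20)×10 = 940 mm²; tension across gage: (49 − 1×20)×10 = 290 mm². R_n = min(0.6×450×940, 0.6×300×1540) + 1.0×450×290 = min(253.8, 277.2) + 130.5 = 384.3 kN. φR_n = 0.75 × 384.3 = 288.2 kN.
Tension rupture (net): A_n = (149 − 2×20)×10 = 1090 mm² (U = 1.0, A_e = A_n). φR_n = 0.75 × 450 × 1090 = 367.9 kN.
Governing: min(224.4, 388.8, 288.2, 367.9) = 224.4 kN → bolt shear.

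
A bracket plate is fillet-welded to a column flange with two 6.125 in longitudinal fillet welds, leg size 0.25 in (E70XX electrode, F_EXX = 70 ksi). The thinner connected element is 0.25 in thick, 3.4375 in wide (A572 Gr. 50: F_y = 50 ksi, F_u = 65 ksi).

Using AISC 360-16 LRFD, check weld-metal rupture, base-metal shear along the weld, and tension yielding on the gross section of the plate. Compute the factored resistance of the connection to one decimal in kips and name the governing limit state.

Weld metal: throat = 0.707×0.25 = 0.17675 in, L = 2×6.125 = 12.25 in. φR_n = 0.75 × 0.6 × 70 × 0.17675 × 12.25 = 68.2 kips.
Base metal shear (0.25 in plate): yield φR_n = 1.0×0.6×50×0.25×12.25 = 91.9 kips; rupture φR_n = 0.75×0.6×65×0.25×12.25 = 89.6 kips; take 89.6 kips (rupture).
Tension yield (gross): A_g = 3.4375×0.25 = 0.85938 in². φR_n = 0.90 × 50 × 0.85938 = 38.7 kips.
Governing: min(68.2, 89.6, 38.7) = 38.7 kips → gross-section yield.

38.7 kips (gross-section yield governs)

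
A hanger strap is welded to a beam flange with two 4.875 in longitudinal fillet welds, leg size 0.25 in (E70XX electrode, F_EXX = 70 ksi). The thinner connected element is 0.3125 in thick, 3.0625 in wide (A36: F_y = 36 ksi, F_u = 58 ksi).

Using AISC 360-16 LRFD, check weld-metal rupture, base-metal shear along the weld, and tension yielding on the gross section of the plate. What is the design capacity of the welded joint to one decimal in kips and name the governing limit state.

31.0 kips (gross-section yield governs)

Weld metal: throat = 0.707×0.25 = 0.17675 in, L = 2×4.875 = 9.75 in. φR_n = 0.75 × 0.6 × 70 × 0.17675 × 9.75 = 54.3 kips.
Base metal shear (0.3125 in plate): yield φR_n = 1.0×0.6×36×0.3125×9.75 = 65.8 kips; rupture φR_n = 0.75×0.6×58×0.3125×9.75 = 79.5 kips; take 65.8 kips (yield).
Tension yield (gross): A_g = 3.0625×0.3125 = 0.95703 in². φR_n = 0.90 × 36 × 0.95703 = 31.0 kips.
Governing: min(54.3, 65.8, 31.0) = 31.0 kips → gross-section yield.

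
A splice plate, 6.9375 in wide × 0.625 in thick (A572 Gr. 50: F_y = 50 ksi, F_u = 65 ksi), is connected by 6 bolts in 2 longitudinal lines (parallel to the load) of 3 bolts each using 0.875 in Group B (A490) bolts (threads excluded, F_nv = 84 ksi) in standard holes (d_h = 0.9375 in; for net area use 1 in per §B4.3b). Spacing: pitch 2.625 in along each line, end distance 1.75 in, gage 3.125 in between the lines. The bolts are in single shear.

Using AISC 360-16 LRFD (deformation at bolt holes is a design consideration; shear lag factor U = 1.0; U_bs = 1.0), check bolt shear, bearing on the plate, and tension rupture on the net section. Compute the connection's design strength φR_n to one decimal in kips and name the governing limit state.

Bolt shear: A_b = π(0.875)²/4 = 0.60132 in². φR_n = 0.75 × 84 × 0.60132 × 6 × 1 = 227.3 kips.
Bearing (0.625 in plate, F_u = 65 ksi): end bolts L_c = 1.75 − 0.9375/2 = 1.28125, R_n = min(1.2×1.28125×0.625×65, 2.4×0.875×0.625×65) = 62.461 kips/bolt; interior L_c = 2.625 − 0.9375 = 1.6875, R_n = 82.266 kips/bolt. φR_n = 0.75 × (2×62.461 + 4×82.266) = 340.5 kips.
Tension rupture (net): A_n = (6.9375 − 2×1)×0.625 = 3.0859 in² (U = 1.0, A_e = A_n). φR_n = 0.75 × 65 × 3.0859 = 150.4 kips.
Governing: min(227.3, 340.5, 150.4) = 150.4 kips → net-section rupture.

150.4 kips (net-section rupture governs)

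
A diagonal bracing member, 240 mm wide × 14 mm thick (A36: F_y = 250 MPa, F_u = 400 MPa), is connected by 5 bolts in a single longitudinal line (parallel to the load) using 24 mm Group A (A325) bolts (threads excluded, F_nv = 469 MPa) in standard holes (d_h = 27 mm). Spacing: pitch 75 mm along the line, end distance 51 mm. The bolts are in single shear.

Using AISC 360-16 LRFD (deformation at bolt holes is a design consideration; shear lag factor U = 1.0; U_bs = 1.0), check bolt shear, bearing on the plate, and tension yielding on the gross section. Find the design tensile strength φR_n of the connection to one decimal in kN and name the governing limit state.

756.0 kN (gross-section yield governs)

Bolt shear: A_b = π(24)²/4 = 452.39 mm². φR_n = 0.75 × 469 × 452.39 × 5 × 1 = 795.6 kN.
Bearing (14 mm plate, F_u = 400 MPa): end bolts L_c = 51 − 27/2 = 37.5, R_n = min(1.2×37.5×14×400, 2.4×24×14×400) = 252 kN/bolt; interior L_c = 75 − 27 = 48, R_n = 322.56 kN/bolt. φR_n = 0.75 × (1×252 + 4×322.56) = 1156.7 kN.
Tension yield (gross): A_g = 240×14 = 3360 mm². φR_n = 0.90 × 250 × 3360 = 756.0 kN.
Governing: min(795.6, 1156.7, 756.0) = 756.0 kN → gross-section yield.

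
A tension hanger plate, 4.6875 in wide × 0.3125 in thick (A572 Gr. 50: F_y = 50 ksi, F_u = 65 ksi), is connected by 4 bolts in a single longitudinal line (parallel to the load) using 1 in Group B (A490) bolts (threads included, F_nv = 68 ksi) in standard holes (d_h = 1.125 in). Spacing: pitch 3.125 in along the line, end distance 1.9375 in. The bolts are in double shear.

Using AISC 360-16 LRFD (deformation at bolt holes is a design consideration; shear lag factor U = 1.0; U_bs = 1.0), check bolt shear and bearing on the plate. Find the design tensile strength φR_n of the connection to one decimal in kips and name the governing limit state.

134.8 kips (bearing governs)

Bolt shear: A_b = π(1)²/4 = 0.7854 in². φR_n = 0.75 × 68 × 0.7854 × 4 × 2 = 320.4 kips.
Bearing (0.3125 in plate, F_u = 65 ksi): end bolts L_c = 1.9375 − 1.125/2 = 1.375, R_n = min(1.2×1.375×0.3125×65, 2.4×1×0.3125×65) = 33.516 kips/bolt; interior L_c = 3.125 − 1.125 = 2, R_n = 48.75 kips/bolt. φR_n = 0.75 × (1×33.516 + 3×48.75) = 134.8 kips.
Governing: min(320.4, 134.8) = 134.8 kips → bearing.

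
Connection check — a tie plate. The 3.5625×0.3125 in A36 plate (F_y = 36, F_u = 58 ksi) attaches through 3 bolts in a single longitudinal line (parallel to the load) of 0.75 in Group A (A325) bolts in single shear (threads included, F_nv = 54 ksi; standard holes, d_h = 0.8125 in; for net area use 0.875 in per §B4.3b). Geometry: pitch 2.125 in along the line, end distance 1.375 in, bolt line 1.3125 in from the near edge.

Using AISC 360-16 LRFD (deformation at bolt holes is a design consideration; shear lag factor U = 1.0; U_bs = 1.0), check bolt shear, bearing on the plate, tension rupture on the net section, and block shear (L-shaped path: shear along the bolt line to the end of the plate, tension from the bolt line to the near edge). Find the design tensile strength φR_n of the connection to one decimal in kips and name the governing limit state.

36.5 kips (net-section rupture governs)

Bolt shear: A_b = π(0.75)²/4 = 0.44179 in². φR_n = 0.75 × 54 × 0.44179 × 3 × 1 = 53.7 kips.
Bearing (0.3125 in plate, F_u = 58 ksi): end bolts L_c = 1.375 − 0.8125/2 = 0.96875, R_n = min(1.2×0.96875×0.3125×58, 2.4×0.75×0.3125×58) = 21.07 kips/bolt; interior L_c = 2.125 − 0.8125 = 1.3125, R_n = 28.547 kips/bolt. φR_n = 0.75 × (1×21.07 + 2×28.547) = 58.6 kips.
Tension rupture (net): A_n = (3.5625 − 1×0.875)×0.3125 = 0.83984 in² (U = 1.0, A_e = A_n). φR_n = 0.75 × 58 × 0.83984 = 36.5 kips.
Block shear: shear path 1×[1.375+2×2.125] = 1×5.625 in, A_gv = 1.7578, A_nv = 1×(5.625 − 2.5×0.875)×0.3125 = 1.0742 in²; tension to near edge: (1.3125 − 0.5×0.875)×0.3125 = 0.27344 in². R_n = min(0.6×58×1.0742, 0.6×36×1.7578) + 1.0×58×0.27344 = min(37.382, 37.968) + 15.86 = 53.242 kips. φR_n = 0.75 × 53.242 = 39.9 kips.
Governing: min(53.7, 58.6, 36.5, 39.9) = 36.5 kips → net-section rupture.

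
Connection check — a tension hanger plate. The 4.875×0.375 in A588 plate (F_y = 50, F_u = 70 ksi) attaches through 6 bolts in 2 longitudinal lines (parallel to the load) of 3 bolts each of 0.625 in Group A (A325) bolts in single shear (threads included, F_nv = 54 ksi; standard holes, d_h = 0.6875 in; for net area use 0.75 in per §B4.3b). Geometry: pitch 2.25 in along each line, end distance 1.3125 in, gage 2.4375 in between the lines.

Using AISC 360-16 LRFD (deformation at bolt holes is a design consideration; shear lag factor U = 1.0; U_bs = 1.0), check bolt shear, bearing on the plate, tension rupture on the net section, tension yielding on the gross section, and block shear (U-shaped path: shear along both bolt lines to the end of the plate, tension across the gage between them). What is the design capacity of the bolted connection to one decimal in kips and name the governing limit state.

Bolt shear: A_b = π(0.625)²/4 = 0.3068 in². φR_n = 0.75 × 54 × 0.3068 × 6 × 1 = 74.6 kips.
Bearing (0.375 in plate, F_u = 70 ksi): end bolts L_c = 1.3125 − 0.6875/2 = 0.96875, R_n = min(1.2×0.96875×0.375×70, 2.4×0.625×0.375×70) = 30.516 kips/bolt; interior L_c = 2.25 − 0.6875 = 1.5625, R_n = 39.375 kips/bolt. φR_n = 0.75 × (2×30.516 + 4×39.375) = 163.9 kips.
Tension rupture (net): A_n = (4.875 − 2×0.75)×0.375 = 1.2656 in² (U = 1.0, A_e = A_n). φR_n = 0.75 × 70 × 1.2656 = 66.4 kips.
Tension yield (gross): A_g = 4.875×0.375 = 1.8281 in². φR_n = 0.90 × 50 × 1.8281 = 82.3 kips.
Block shear: shear path 2×[1.3125+2×2.25] = 2×5.8125 in, A_gv = 4.3594, A_nv = 2×(5.8125 − 2.5×0.75)×0.375 = 2.9531 in²; tension across gage: (2.4375 − 1×0.75)×0.375 = 0.63281 in². R_n = min(0.6×70×2.9531, 0.6×50×4.3594) + 1.0×70×0.63281 = min(124.03, 130.78) + 44.297 = 168.33 kips. φR_n = 0.75 × 168.33 = 126.2 kips.
Governing: min(74.6, 163.9, 66.4, 82.3, 126.2) = 66.4 kips → net-section rupture.

66.4 kips (net-section rupture governs)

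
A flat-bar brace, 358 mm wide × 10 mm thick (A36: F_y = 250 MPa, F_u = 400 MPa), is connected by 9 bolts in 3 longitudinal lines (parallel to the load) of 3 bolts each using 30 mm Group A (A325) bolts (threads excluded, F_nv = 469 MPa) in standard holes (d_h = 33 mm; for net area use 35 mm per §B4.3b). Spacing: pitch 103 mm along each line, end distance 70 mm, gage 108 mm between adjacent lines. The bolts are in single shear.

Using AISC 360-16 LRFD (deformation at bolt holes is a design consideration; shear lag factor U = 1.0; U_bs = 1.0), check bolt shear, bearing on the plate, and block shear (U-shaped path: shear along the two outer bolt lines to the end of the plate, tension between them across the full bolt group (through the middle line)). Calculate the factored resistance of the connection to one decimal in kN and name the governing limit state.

Bolt shear: A_b = π(30)²/4 = 706.86 mm². φR_n = 0.75 × 469 × 706.86 × 9 × 1 = 2237.7 kN.
Bearing (10 mm plate, F_u = 400 MPa): end bolts L_c = 70 − 33/2 = 53.5, R_n = min(1.2×53.5×10×400, 2.4×30×10×400) = 256.8 kN/bolt; interior L_c = 103 − 33 = 70, R_n = 288 kN/bolt. φR_n = 0.75 × (3×256.8 + 6×288) = 1873.8 kN.
Block shear: shear path 2×[70+2×103] = 2×276 mm, A_gv = 5520, A_nv = 2×(276 − 2.5×35)×10 = 3770 mm²; tension across gage: (216 − 2×35)×10 = 1460 mm². R_n = min(0.6×400×3770, 0.6×250×5520) + 1.0×400×1460 = min(904.8, 828) + 584 = 1412 kN. φR_n = 0.75 × 1412 = 1059.0 kN.
Governing: min(2237.7, 1873.8, 1059.0) = 1059.0 kN → block shear.

1059.0 kN (block shear governs)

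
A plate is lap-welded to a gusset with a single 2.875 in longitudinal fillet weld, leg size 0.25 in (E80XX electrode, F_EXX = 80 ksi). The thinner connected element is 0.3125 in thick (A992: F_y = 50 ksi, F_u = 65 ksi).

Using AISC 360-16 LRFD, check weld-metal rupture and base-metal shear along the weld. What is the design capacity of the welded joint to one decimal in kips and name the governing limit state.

18.3 kips (weld metal governs)

Weld metal: throat = 0.707×0.25 = 0.17675 in, L = 2.875 in. φR_n = 0.75 × 0.6 × 80 × 0.17675 × 2.875 = 18.3 kips.
Base metal shear (0.3125 in plate): yield φR_n = 1.0×0.6×50×0.3125×2.875 = 27.0 kips; rupture φR_n = 0.75×0.6×65×0.3125×2.875 = 26.3 kips; take 26.3 kips (rupture).
Governing: min(18.3, 26.3) = 18.3 kips → weld metal.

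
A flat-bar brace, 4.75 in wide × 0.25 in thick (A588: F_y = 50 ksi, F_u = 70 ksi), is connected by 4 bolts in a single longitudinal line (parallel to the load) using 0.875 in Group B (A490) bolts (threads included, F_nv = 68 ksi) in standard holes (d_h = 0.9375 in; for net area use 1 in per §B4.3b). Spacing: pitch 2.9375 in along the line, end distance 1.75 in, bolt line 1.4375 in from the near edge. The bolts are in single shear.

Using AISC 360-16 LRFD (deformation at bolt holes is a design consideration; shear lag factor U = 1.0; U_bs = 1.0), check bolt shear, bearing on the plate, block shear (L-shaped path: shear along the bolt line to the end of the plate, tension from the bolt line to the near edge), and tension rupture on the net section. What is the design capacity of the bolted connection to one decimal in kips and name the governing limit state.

49.2 kips (net-section rupture governs)

Bolt shear: A_b = π(0.875)²/4 = 0.60132 in². φR_n = 0.75 × 68 × 0.60132 × 4 × 1 = 122.7 kips.
Bearing (0.25 in plate, F_u = 70 ksi): end bolts L_c = 1.75 − 0.9375/2 = 1.28125, R_n = min(1.2×1.28125×0.25×70, 2.4×0.875×0.25×70) = 26.906 kips/bolt; interior L_c = 2.9375 − 0.9375 = 2, R_n = 36.75 kips/bolt. φR_n = 0.75 × (1×26.906 + 3×36.75) = 102.9 kips.
Block shear: shear path 1×[1.75+3×2.9375] = 1×10.5625 in, A_gv = 2.6406, A_nv = 1×(10.5625 − 3.5×1)×0.25 = 1.7656 in²; tension to near edge: (1.4375 − 0.5×1)×0.25 = 0.23438 in². R_n = min(0.6×70×1.7656, 0.6×50×2.6406) + 1.0×70×0.23438 = min(74.155, 79.218) + 16.407 = 90.562 kips. φR_n = 0.75 × 90.562 = 67.9 kips.
Tension rupture (net): A_n = (4.75 − 1×1)×0.25 = 0.9375 in² (U = 1.0, A_e = A_n). φR_n = 0.75 × 70 × 0.9375 = 49.2 kips.
Governing: min(122.7, 102.9, 67.9, 49.2) = 49.2 kips → net-section rupture.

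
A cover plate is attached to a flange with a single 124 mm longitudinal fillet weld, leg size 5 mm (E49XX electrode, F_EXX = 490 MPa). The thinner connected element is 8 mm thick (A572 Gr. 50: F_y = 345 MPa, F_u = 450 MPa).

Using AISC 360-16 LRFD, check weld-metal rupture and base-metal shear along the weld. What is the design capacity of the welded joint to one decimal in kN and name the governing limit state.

96.7 kN (weld metal governs)

Weld metal: throat = 0.707×5 = 3.535 mm, L = 124 mm. φR_n = 0.75 × 0.6 × 490 × 3.535 × 124 = 96.7 kN.
Base metal shear (8 mm plate): yield φR_n = 1.0×0.6×345×8×124 = 205.3 kN; rupture φR_n = 0.75×0.6×450×8×124 = 200.9 kN; take 200.9 kN (rupture).
Governing: min(96.7, 200.9) = 96.7 kN → weld metal.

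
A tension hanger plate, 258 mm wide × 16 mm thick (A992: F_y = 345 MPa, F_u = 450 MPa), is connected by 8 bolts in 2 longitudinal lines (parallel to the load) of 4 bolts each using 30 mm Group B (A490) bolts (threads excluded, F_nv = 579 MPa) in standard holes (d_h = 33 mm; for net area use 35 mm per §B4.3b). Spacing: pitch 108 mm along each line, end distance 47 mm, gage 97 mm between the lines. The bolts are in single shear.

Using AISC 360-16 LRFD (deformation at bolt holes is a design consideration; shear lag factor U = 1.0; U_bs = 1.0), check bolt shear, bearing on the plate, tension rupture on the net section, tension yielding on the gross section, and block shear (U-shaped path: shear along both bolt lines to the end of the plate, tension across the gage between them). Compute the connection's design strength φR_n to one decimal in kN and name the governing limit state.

Bolt shear: A_b = π(30)²/4 = 706.86 mm². φR_n = 0.75 × 579 × 706.86 × 8 × 1 = 2455.6 kN.
Bearing (16 mm plate, F_u = 450 MPa): end bolts L_c = 47 − 33/2 = 30.5, R_n = min(1.2×30.5×16×450, 2.4×30×16×450) = 263.52 kN/bolt; interior L_c = 108 − 33 = 75, R_n = 518.4 kN/bolt. φR_n = 0.75 × (2×263.52 + 6×518.4) = 2728.1 kN.
Tension rupture (net): A_n = (258 − 2×35)×16 = 3008 mm² (U = 1.0, A_e = A_n). φR_n = 0.75 × 450 × 3008 = 1015.2 kN.
Tension yield (gross): A_g = 258×16 = 4128 mm². φR_n = 0.90 × 345 × 4128 = 1281.7 kN.
Block shear: shear path 2×[47+3×108] = 2×371 mm, A_gv = 11872, A_nv = 2×(371 − 3.5×35)×16 = 7952 mm²; tension across gage: (97 − 1×35)×16 = 992 mm². R_n = min(0.6×450×7952, 0.6×345×11872) + 1.0×450×992 = min(2147, 2457.5) + 446.4 = 2593.4 kN. φR_n = 0.75 × 2593.4 = 1945.1 kN.
Governing: min(2455.6, 2728.1, 1015.2, 1281.7, 1945.1) = 1015.2 kN → net-section rupture.

1015.2 kN (net-section rupture governs)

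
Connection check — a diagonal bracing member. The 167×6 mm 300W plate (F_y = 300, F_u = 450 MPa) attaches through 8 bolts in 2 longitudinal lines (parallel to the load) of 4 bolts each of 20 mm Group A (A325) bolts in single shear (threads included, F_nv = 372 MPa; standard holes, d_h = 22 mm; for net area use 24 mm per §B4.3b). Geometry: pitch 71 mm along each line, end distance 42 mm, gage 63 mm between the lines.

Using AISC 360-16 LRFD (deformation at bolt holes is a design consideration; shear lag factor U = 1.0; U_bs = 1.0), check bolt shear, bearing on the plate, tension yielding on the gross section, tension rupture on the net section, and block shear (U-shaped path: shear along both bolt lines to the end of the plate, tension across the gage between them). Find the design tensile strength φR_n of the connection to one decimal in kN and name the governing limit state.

Bolt shear: A_b = π(20)²/4 = 314.16 mm². φR_n = 0.75 × 372 × 314.16 × 8 × 1 = 701.2 kN.
Bearing (6 mm plate, F_u = 450 MPa): end bolts L_c = 42 − 22/2 = 31, R_n = min(1.2×31×6×450, 2.4×20×6×450) = 100.44 kN/bolt; interior L_c = 71 − 22 = 49, R_n = 129.6 kN/bolt. φR_n = 0.75 × (2×100.44 + 6×129.6) = 733.9 kN.
Tension yield (gross): A_g = 167×6 = 1002 mm². φR_n = 0.90 × 300 × 1002 = 270.5 kN.
Tension rupture (net): A_n = (167 − 2×24)×6 = 714 mm² (U = 1.0, A_e = A_n). φR_n = 0.75 × 450 × 714 = 241.0 kN.
Block shear: shear path 2×[42+3×71] = 2×255 mm, A_gv = 3060, A_nv = 2×(255 − 3.5×24)×6 = 2052 mm²; tension across gage: (63 − 1×24)×6 = 234 mm². R_n = min(0.6×450×2052, 0.6×300×3060) + 1.0×450×234 = min(554.04, 550.8) + 105.3 = 656.1 kN. φR_n = 0.75 × 656.1 = 492.1 kN.
Governing: min(701.2, 733.9, 270.5, 241.0, 492.1) = 241.0 kN → net-section rupture.

241.0 kN (net-section rupture governs)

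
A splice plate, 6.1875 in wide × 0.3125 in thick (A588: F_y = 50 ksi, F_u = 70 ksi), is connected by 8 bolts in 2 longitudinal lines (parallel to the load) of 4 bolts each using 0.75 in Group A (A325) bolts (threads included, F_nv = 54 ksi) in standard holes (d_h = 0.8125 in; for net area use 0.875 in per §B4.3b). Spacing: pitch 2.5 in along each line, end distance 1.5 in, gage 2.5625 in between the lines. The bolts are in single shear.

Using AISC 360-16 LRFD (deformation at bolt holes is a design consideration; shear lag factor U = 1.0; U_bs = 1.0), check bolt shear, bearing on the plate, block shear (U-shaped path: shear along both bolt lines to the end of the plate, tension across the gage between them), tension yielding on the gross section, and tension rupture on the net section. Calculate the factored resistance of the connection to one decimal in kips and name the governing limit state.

72.8 kips (net-section rupture governs)

Bolt shear: A_b = π(0.75)²/4 = 0.44179 in². φR_n = 0.75 × 54 × 0.44179 × 8 × 1 = 143.1 kips.
Bearing (0.3125 in plate, F_u = 70 ksi): end bolts L_c = 1.5 − 0.8125/2 = 1.09375, R_n = min(1.2×1.09375×0.3125×70, 2.4×0.75×0.3125×70) = 28.711 kips/bolt; interior L_c = 2.5 − 0.8125 = 1.6875, R_n = 39.375 kips/bolt. φR_n = 0.75 × (2×28.711 + 6×39.375) = 220.3 kips.
Block shear: shear path 2×[1.5+3×2.5] = 2×9 in, A_gv = 5.625, A_nv = 2×(9 − 3.5×0.875)×0.3125 = 3.7109 in²; tension across gage: (2.5625 − 1×0.875)×0.3125 = 0.52734 in². R_n = min(0.6×70×3.7109, 0.6×50×5.625) + 1.0×70×0.52734 = min(155.86, 168.75) + 36.914 = 192.77 kips. φR_n = 0.75 × 192.77 = 144.6 kips.
Tension yield (gross): A_g = 6.1875×0.3125 = 1.9336 in². φR_n = 0.90 × 50 × 1.9336 = 87.0 kips.
Tension rupture (net): A_n = (6.1875 − 2×0.875)×0.3125 = 1.3867 in² (U = 1.0, A_e = A_n). φR_n = 0.75 × 70 × 1.3867 = 72.8 kips.
Governing: min(143.1, 220.3, 144.6, 87.0, 72.8) = 72.8 kips → net-section rupture.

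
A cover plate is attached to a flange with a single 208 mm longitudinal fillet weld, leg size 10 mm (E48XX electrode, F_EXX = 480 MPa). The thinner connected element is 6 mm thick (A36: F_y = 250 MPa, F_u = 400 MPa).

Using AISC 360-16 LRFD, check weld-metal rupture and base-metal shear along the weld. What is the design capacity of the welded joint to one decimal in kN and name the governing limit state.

Weld metal: throat = 0.707×10 = 7.07 mm, L = 208 mm. φR_n = 0.75 × 0.6 × 480 × 7.07 × 208 = 317.6 kN.
Base metal shear (6 mm plate): yield φR_n = 1.0×0.6×250×6×208 = 187.2 kN; rupture φR_n = 0.75×0.6×400×6×208 = 224.6 kN; take 187.2 kN (yield).
Governing: min(317.6, 187.2) = 187.2 kN → base-metal shear.

187.2 kN (base-metal shear governs)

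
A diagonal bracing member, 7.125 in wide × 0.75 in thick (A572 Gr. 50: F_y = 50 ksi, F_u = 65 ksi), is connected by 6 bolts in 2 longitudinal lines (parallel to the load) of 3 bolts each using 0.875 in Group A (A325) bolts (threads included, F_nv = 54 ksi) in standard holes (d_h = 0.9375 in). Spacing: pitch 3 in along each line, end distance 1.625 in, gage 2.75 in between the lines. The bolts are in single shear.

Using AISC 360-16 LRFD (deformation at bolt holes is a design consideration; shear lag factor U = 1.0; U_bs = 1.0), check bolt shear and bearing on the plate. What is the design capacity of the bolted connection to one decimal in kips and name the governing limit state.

Bolt shear: A_b = π(0.875)²/4 = 0.60132 in². φR_n = 0.75 × 54 × 0.60132 × 6 × 1 = 146.1 kips.
Bearing (0.75 in plate, F_u = 65 ksi): end bolts L_c = 1.625 − 0.9375/2 = 1.15625, R_n = min(1.2×1.15625×0.75×65, 2.4×0.875×0.75×65) = 67.641 kips/bolt; interior L_c = 3 − 0.9375 = 2.0625, R_n = 102.38 kips/bolt. φR_n = 0.75 × (2×67.641 + 4×102.38) = 408.6 kips.
Governing: min(146.1, 408.6) = 146.1 kips → bolt shear.

146.1 kips (bolt shear governs)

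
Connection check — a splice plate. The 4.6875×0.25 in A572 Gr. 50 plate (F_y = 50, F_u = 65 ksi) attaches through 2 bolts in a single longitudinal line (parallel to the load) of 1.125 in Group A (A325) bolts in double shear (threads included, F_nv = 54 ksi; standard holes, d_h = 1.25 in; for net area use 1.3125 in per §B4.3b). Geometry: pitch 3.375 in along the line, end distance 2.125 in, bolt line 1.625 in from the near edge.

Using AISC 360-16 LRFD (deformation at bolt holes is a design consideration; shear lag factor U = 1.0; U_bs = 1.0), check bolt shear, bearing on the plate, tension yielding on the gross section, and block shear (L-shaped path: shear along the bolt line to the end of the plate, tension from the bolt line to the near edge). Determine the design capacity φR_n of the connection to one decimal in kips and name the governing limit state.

37.6 kips (block shear governs)

Bolt shear: A_b = π(1.125)²/4 = 0.99402 in². φR_n = 0.75 × 54 × 0.99402 × 2 × 2 = 161.0 kips.
Bearing (0.25 in plate, F_u = 65 ksi): end bolts L_c = 2.125 − 1.25/2 = 1.5, R_n = min(1.2×1.5×0.25×65, 2.4×1.125×0.25×65) = 29.25 kips/bolt; interior L_c = 3.375 − 1.25 = 2.125, R_n = 41.438 kips/bolt. φR_n = 0.75 × (1×29.25 + 1×41.438) = 53.0 kips.
Tension yield (gross): A_g = 4.6875×0.25 = 1.1719 in². φR_n = 0.90 × 50 × 1.1719 = 52.7 kips.
Block shear: shear path 1×[2.125+1×3.375] = 1×5.5 in, A_gv = 1.375, A_nv = 1×(5.5 − 1.5×1.3125)×0.25 = 0.88281 in²; tension to near edge: (1.625 − 0.5×1.3125)×0.25 = 0.24219 in². R_n = min(0.6×65×0.88281, 0.6×50×1.375) + 1.0×65×0.24219 = min(34.43, 41.25) + 15.742 = 50.172 kips. φR_n = 0.75 × 50.172 = 37.6 kips.
Governing: min(161.0, 53.0, 52.7, 37.6) = 37.6 kips → block shear.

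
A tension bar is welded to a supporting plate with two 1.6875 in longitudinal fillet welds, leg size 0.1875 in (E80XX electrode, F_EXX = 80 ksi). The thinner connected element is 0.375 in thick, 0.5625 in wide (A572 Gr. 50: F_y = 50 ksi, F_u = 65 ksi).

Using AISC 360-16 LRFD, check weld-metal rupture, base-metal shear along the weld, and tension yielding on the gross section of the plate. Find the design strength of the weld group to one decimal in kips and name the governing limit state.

Weld metal: throat = 0.707×0.1875 = 0.13256 in, L = 2×1.6875 = 3.375 in. φR_n = 0.75 × 0.6 × 80 × 0.13256 × 3.375 = 16.1 kips.
Base metal shear (0.375 in plate): yield φR_n = 1.0×0.6×50×0.375×3.375 = 38.0 kips; rupture φR_n = 0.75×0.6×65×0.375×3.375 = 37.0 kips; take 37.0 kips (rupture).
Tension yield (gross): A_g = 0.5625×0.375 = 0.21094 in². φR_n = 0.90 × 50 × 0.21094 = 9.5 kips.
Governing: min(16.1, 37.0, 9.5) = 9.5 kips → gross-section yield.

9.5 kips (gross-section yield governs)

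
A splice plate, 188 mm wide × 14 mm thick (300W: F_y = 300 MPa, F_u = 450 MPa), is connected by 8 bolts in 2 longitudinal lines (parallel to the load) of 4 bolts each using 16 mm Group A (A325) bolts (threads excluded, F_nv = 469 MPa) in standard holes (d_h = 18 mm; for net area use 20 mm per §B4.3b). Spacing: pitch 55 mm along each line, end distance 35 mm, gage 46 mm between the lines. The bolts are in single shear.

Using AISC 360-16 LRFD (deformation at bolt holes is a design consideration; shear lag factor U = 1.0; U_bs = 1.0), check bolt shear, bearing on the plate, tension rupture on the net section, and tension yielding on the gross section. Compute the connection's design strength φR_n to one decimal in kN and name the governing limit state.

Bolt shear: A_b = π(16)²/4 = 201.06 mm². φR_n = 0.75 × 469 × 201.06 × 8 × 1 = 565.8 kN.
Bearing (14 mm plate, F_u = 450 MPa): end bolts L_c = 35 − 18/2 = 26, R_n = min(1.2×26×14×450, 2.4×16×14×450) = 196.56 kN/bolt; interior L_c = 55 − 18 = 37, R_n = 241.92 kN/bolt. φR_n = 0.75 × (2×196.56 + 6×241.92) = 1383.5 kN.
Tension rupture (net): A_n = (188 − 2×20)×14 = 2072 mm² (U = 1.0, A_e = A_n). φR_n = 0.75 × 450 × 2072 = 699.3 kN.
Tension yield (gross): A_g = 188×14 = 2632 mm². φR_n = 0.90 × 300 × 2632 = 710.6 kN.
Governing: min(565.8, 1383.5, 699.3, 710.6) = 565.8 kN → bolt shear.

565.8 kN (bolt shear governs)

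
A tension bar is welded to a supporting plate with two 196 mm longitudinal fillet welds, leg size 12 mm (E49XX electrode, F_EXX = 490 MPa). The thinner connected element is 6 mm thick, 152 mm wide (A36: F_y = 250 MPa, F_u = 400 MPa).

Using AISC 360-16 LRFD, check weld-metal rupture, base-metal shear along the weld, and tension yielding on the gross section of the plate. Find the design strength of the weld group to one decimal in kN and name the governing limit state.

Weld metal: throat = 0.707×12 = 8.484 mm, L = 2×196 = 392 mm. φR_n = 0.75 × 0.6 × 490 × 8.484 × 392 = 733.3 kN.
Base metal shear (6 mm plate): yield φR_n = 1.0×0.6×250×6×392 = 352.8 kN; rupture φR_n = 0.75×0.6×400×6×392 = 423.4 kN; take 352.8 kN (yield).
Tension yield (gross): A_g = 152×6 = 912 mm². φR_n = 0.90 × 250 × 912 = 205.2 kN.
Governing: min(733.3, 352.8, 205.2) = 205.2 kN → gross-section yield.

205.2 kN (gross-section yield governs)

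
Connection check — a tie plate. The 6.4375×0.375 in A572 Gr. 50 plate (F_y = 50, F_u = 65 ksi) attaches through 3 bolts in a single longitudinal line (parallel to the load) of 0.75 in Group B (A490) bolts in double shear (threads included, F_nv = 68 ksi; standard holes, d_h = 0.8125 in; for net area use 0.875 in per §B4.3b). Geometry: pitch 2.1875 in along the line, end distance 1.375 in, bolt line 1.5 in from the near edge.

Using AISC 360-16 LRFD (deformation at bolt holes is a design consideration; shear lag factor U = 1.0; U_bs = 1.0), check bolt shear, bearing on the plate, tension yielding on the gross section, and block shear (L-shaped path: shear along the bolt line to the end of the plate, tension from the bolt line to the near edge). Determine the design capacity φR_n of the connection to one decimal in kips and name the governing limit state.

Bolt shear: A_b = π(0.75)²/4 = 0.44179 in². φR_n = 0.75 × 68 × 0.44179 × 3 × 2 = 135.2 kips.
Bearing (0.375 in plate, F_u = 65 ksi): end bolts L_c = 1.375 − 0.8125/2 = 0.96875, R_n = min(1.2×0.96875×0.375×65, 2.4×0.75×0.375×65) = 28.336 kips/bolt; interior L_c = 2.1875 − 0.8125 = 1.375, R_n = 40.219 kips/bolt. φR_n = 0.75 × (1×28.336 + 2×40.219) = 81.6 kips.
Tension yield (gross): A_g = 6.4375×0.375 = 2.4141 in². φR_n = 0.90 × 50 × 2.4141 = 108.6 kips.
Block shear: shear path 1×[1.375+2×2.1875] = 1×5.75 in, A_gv = 2.1563, A_nv = 1×(5.75 − 2.5×0.875)×0.375 = 1.3359 in²; tension to near edge: (1.5 − 0.5×0.875)×0.375 = 0.39844 in². R_n = min(0.6×65×1.3359, 0.6×50×2.1563) + 1.0×65×0.39844 = min(52.1, 64.689) + 25.899 = 77.999 kips. φR_n = 0.75 × 77.999 = 58.5 kips.
Governing: min(135.2, 81.6, 108.6, 58.5) = 58.5 kips → block shear.

58.5 kips (block shear governs)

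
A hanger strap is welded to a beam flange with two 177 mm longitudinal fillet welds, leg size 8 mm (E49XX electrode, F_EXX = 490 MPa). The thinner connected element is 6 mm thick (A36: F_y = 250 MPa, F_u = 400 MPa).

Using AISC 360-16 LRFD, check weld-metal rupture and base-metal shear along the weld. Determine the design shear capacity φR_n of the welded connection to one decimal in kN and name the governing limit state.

318.6 kN (base-metal shear governs)

Weld metal: throat = 0.707×8 = 5.656 mm, L = 2×177 = 354 mm. φR_n = 0.75 × 0.6 × 490 × 5.656 × 354 = 441.5 kN.
Base metal shear (6 mm plate): yield φR_n = 1.0×0.6×250×6×354 = 318.6 kN; rupture φR_n = 0.75×0.6×400×6×354 = 382.3 kN; take 318.6 kN (yield).
Governing: min(441.5, 318.6) = 318.6 kN → base-metal shear.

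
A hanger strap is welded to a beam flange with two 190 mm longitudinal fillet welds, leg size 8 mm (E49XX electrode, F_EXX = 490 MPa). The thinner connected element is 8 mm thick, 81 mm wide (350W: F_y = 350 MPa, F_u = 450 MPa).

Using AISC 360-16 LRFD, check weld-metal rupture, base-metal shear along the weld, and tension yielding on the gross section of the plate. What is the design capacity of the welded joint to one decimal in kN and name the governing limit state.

Weld metal: throat = 0.707×8 = 5.656 mm, L = 2×190 = 380 mm. φR_n = 0.75 × 0.6 × 490 × 5.656 × 380 = 473.9 kN.
Base metal shear (8 mm plate): yield φR_n = 1.0×0.6×350×8×380 = 638.4 kN; rupture φR_n = 0.75×0.6×450×8×380 = 615.6 kN; take 615.6 kN (rupture).
Tension yield (gross): A_g = 81×8 = 648 mm². φR_n = 0.90 × 350 × 648 = 204.1 kN.
Governing: min(473.9, 615.6, 204.1) = 204.1 kN → gross-section yield.

204.1 kN (gross-section yield governs)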